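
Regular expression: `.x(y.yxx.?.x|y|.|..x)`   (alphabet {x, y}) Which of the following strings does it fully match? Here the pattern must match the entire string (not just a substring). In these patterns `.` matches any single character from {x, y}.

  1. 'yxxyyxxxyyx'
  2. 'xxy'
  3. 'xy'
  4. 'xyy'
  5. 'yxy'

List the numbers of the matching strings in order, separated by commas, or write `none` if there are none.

2, 5

1. 'yxxyyxxxyyx' → no match
2. 'xxy' → match
3. 'xy' → no match
4. 'xyy' → no match
5. 'yxy' → match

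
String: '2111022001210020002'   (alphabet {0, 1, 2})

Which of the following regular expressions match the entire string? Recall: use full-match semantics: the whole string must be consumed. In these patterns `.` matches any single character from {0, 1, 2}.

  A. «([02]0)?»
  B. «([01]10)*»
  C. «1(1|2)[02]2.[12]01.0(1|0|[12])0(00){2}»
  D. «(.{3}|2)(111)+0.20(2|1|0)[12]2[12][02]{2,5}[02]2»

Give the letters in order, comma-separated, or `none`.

D

A → no match
B → no match
C → no match — must start with '1'
D → match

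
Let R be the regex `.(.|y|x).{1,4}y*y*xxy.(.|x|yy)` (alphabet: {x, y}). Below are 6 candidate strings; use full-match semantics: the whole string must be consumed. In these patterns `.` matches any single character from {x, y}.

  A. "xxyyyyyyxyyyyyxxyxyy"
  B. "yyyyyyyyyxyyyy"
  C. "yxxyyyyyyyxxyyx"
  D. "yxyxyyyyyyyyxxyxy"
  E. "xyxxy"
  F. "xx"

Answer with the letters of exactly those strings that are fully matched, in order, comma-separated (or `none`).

C, D

A → no match
B → no match
C → match
D → match
E → no match
F → no match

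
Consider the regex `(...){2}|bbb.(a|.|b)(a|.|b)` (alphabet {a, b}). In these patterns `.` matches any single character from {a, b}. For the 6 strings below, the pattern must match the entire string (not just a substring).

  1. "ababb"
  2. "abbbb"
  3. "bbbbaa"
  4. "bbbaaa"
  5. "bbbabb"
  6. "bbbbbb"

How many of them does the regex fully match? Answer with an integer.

1. "ababb" → no match
2. "abbbb" → no match
3. "bbbbaa" → match
4. "bbbaaa" → match
5. "bbbabb" → match
6. "bbbbbb" → match
Total matched: 4

4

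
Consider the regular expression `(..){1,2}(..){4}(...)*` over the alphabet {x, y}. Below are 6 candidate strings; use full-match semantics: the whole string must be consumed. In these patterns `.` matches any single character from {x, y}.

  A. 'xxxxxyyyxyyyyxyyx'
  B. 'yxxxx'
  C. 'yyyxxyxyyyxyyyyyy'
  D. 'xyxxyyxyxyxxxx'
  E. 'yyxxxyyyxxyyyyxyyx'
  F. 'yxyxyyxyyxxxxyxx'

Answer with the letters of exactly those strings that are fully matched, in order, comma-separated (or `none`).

A → no match
B → no match
C → no match
D → no match
E → match
F → match

E, F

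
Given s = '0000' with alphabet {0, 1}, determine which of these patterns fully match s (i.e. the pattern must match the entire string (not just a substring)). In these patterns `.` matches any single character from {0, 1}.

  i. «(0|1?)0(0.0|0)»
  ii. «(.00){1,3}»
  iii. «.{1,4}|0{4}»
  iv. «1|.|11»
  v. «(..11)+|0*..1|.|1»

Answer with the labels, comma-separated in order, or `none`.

i → match
ii → no match
iii → match
iv → no match
v → no match

i, iii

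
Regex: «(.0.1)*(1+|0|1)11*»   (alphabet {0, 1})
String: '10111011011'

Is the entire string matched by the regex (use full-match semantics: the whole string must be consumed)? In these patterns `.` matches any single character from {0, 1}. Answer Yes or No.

Yes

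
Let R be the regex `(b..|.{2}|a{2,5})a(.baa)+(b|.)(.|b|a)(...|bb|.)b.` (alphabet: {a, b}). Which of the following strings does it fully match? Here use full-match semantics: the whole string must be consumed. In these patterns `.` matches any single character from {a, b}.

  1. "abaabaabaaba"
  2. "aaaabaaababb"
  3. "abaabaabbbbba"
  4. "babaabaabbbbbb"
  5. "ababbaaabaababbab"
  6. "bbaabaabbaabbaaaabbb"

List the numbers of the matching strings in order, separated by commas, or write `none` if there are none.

1 → match
2 → match
3 → match
4 → match
5 → no match
6 → match

1, 2, 3, 4, 6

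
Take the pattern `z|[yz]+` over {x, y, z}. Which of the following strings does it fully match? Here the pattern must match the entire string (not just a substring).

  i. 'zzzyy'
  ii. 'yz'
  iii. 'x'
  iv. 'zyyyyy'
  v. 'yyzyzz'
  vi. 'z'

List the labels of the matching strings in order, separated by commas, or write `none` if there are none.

i → match
ii → match
iii → no match
iv → match
v → match
vi → match

i, ii, iv, v, vi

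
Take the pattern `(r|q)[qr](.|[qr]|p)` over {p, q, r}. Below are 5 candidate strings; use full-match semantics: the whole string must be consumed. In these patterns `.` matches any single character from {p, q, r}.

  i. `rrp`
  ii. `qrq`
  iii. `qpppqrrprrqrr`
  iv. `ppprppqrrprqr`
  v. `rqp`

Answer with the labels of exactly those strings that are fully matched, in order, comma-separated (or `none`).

i → match
ii → match
iii → no match
iv → no match
v → match

i, ii, v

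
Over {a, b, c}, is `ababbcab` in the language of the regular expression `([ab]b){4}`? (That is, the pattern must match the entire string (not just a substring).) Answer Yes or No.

No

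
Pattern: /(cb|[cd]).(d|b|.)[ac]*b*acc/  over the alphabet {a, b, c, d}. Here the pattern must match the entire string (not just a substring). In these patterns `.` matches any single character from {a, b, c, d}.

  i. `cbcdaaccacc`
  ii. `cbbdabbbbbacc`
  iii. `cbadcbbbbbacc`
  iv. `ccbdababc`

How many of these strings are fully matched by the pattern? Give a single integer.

3

i → match
ii → match
iii → match
iv → no match — must end with `acc`
Total matched: 3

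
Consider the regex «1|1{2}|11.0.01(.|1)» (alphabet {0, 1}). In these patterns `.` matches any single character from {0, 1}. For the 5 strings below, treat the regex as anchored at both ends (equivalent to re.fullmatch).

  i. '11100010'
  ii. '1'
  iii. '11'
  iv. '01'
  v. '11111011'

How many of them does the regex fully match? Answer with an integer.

i. '11100010' → match
ii. '1' → match
iii. '11' → match
iv. '01' → no match
v. '11111011' → no match
Total matched: 3

3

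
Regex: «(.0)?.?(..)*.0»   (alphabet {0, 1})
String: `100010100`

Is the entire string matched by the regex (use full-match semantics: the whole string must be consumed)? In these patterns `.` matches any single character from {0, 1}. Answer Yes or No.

Yes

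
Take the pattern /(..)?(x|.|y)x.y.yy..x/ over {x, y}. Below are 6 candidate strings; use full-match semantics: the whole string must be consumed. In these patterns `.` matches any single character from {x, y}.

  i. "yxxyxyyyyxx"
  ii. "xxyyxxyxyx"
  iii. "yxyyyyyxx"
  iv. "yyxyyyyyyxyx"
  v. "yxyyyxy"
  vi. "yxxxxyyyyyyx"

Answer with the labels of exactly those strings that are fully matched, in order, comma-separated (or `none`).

vi

i → no match
ii → no match
iii → no match
iv → no match
v → no match — must end with "x"
vi → match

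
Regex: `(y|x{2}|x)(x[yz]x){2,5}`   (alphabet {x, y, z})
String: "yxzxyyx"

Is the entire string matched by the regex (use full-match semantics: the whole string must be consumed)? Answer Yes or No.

No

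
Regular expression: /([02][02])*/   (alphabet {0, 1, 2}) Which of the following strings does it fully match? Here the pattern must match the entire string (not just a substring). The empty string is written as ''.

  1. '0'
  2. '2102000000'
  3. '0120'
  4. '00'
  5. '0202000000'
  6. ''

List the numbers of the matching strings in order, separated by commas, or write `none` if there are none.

1. '0' → no match
2. '2102000000' → no match
3. '0120' → no match
4. '00' → match
5. '0202000000' → match
6. '' → match

4, 5, 6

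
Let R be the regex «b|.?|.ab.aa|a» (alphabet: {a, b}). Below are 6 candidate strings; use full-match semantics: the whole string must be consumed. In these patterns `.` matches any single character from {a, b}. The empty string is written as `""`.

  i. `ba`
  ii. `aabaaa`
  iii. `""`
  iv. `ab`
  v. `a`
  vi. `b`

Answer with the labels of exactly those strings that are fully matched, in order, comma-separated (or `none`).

i → no match
ii → match
iii → match
iv → no match
v → match
vi → match

ii, iii, v, vi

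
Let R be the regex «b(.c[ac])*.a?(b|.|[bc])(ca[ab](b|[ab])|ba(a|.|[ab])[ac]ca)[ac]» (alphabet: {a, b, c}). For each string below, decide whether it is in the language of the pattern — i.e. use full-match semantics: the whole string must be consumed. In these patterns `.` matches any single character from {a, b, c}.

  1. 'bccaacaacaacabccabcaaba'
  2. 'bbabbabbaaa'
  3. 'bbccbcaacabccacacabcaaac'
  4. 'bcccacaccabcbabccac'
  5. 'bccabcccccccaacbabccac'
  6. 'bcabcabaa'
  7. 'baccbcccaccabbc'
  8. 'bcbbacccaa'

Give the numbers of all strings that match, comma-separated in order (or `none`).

1, 3, 4, 5, 6, 7, 8

1 → match
2 → no match
3 → match
4 → match
5 → match
6 → match
7 → match
8 → match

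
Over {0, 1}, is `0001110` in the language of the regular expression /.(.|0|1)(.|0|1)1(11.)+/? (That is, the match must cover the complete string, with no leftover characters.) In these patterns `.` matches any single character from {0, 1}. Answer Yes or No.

Yes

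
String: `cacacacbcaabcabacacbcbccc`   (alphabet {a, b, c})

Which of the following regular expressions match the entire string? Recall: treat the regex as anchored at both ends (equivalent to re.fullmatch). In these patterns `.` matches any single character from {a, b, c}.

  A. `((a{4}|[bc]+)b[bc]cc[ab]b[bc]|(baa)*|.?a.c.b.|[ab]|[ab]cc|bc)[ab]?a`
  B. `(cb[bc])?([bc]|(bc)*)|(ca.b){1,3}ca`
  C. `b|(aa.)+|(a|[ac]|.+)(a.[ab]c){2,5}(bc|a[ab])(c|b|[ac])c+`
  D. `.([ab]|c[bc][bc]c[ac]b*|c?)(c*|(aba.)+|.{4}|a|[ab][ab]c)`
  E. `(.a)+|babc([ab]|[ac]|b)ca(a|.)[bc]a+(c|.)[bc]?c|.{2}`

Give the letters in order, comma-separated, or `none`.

A → no match — must end with `a`
B → no match
C → match
D → no match
E → no match

C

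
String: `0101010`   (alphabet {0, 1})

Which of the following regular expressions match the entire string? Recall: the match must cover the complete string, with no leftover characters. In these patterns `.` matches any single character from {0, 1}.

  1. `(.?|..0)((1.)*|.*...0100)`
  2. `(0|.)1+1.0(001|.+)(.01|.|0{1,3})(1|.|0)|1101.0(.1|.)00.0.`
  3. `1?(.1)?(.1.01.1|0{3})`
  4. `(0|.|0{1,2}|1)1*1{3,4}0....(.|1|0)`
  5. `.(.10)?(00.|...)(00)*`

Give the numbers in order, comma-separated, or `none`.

1

1 → match
2 → no match
3 → no match
4 → no match
5 → no match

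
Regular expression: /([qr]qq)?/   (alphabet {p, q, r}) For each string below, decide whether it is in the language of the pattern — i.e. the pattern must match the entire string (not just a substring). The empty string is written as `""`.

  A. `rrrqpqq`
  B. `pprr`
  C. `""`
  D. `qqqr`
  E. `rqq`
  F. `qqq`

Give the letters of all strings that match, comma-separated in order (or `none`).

C, E, F

A → no match
B → no match
C → match
D → no match
E → match
F → match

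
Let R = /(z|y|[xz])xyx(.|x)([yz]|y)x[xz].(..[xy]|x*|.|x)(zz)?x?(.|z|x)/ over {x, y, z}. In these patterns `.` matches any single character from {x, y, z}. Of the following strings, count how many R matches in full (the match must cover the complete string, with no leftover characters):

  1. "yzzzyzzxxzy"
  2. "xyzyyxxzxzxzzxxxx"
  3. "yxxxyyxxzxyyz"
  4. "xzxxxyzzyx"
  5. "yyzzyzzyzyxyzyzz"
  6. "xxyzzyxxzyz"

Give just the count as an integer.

0

1 → no match
2 → no match
3 → no match
4 → no match
5 → no match
6 → no match
Total matched: 0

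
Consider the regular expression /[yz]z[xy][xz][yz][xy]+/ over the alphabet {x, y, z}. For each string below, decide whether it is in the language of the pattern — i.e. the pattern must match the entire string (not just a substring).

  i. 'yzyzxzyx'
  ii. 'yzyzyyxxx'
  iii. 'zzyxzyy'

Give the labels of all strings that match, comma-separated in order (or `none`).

i → no match
ii → match
iii → match

ii, iii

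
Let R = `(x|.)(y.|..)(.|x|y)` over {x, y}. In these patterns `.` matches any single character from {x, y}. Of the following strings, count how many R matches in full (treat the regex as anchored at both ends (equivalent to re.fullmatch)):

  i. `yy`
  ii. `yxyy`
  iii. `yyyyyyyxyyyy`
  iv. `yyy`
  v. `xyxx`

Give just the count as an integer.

i → no match
ii → match
iii → no match
iv → no match
v → match
Total matched: 2

2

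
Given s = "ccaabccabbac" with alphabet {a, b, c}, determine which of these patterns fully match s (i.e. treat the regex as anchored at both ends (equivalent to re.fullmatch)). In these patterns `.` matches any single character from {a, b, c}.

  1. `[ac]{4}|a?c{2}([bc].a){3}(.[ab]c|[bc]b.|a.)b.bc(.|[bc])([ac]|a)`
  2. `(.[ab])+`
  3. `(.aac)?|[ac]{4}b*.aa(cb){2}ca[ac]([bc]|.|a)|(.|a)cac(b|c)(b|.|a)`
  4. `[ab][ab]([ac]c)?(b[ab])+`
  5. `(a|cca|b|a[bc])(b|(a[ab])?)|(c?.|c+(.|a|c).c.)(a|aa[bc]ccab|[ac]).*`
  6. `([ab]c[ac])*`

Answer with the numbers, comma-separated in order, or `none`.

5

1 → no match
2 → no match
3 → no match
4 → no match
5 → match
6 → no match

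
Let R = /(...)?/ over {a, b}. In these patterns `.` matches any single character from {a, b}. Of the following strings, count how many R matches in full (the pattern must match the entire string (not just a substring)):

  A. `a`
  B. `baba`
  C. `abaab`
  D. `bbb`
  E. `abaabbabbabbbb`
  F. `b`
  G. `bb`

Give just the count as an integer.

A → no match
B → no match
C → no match
D → match
E → no match
F → no match
G → no match
Total matched: 1

1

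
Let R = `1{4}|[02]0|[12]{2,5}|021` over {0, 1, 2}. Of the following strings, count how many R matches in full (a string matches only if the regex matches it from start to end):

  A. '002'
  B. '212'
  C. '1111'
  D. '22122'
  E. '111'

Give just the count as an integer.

A → no match
B → match
C → match
D → match
E → match
Total matched: 4

4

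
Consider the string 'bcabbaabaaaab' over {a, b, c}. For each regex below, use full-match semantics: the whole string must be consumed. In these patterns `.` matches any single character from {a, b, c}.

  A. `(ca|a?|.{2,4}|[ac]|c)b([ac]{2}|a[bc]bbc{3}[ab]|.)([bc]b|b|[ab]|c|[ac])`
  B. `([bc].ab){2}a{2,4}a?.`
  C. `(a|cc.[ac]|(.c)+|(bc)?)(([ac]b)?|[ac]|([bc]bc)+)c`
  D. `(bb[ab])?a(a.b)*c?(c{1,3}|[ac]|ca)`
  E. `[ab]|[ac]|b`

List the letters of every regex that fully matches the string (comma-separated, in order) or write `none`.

A → no match
B → match
C → no match — must end with 'c'
D → no match
E → no match

B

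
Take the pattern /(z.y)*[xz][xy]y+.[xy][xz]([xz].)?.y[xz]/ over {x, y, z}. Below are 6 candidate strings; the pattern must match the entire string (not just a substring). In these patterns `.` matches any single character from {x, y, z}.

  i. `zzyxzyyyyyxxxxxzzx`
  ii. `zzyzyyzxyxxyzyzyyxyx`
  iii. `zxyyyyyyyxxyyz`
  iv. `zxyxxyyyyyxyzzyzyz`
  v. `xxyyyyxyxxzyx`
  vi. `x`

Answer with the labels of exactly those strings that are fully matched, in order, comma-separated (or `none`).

iii, iv

i → no match
ii → no match
iii → match
iv → match
v → no match
vi → no match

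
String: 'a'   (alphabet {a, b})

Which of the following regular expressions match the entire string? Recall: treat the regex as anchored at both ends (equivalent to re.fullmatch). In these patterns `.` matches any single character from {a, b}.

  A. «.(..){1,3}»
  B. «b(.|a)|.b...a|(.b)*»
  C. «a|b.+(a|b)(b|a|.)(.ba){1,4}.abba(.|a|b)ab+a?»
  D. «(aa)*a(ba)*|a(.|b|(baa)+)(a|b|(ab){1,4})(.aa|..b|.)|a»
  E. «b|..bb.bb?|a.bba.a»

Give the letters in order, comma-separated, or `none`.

C, D

A → no match
B → no match
C → match
D → match
E → no match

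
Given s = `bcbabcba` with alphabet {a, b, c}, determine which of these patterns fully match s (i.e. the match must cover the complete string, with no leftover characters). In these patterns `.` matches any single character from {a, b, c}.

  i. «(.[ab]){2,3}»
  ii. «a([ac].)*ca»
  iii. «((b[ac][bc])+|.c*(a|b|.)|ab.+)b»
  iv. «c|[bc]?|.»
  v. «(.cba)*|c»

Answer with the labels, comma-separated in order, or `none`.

v

i → no match
ii → no match — must start with `a`
iii → no match — must end with `b`
iv → no match
v → match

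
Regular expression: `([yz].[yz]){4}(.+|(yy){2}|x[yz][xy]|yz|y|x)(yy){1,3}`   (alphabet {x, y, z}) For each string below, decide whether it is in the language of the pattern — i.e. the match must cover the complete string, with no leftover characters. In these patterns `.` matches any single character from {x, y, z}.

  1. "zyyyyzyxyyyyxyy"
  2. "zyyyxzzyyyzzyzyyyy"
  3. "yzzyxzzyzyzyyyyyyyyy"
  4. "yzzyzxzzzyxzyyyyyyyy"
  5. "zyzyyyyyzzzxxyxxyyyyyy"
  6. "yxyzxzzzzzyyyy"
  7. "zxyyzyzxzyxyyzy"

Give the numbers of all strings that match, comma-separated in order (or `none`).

1 → match
2 → match
3 → match
4 → no match
5 → no match
6 → no match
7 → no match — must end with "yy"

1, 2, 3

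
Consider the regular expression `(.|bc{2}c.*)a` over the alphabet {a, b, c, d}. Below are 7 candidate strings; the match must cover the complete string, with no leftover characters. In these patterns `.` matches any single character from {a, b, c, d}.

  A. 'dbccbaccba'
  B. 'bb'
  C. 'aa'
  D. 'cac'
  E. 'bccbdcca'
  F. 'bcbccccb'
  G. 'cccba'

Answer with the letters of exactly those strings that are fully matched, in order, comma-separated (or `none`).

A → no match
B → no match — must end with 'a'
C → match
D → no match — must end with 'a'
E → no match
F → no match — must end with 'a'
G → no match

C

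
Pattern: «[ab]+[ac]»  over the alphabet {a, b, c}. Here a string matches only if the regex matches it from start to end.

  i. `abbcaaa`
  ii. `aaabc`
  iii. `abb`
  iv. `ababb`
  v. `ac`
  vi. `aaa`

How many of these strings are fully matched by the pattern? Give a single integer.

3

i → no match
ii → match
iii → no match
iv → no match
v → match
vi → match
Total matched: 3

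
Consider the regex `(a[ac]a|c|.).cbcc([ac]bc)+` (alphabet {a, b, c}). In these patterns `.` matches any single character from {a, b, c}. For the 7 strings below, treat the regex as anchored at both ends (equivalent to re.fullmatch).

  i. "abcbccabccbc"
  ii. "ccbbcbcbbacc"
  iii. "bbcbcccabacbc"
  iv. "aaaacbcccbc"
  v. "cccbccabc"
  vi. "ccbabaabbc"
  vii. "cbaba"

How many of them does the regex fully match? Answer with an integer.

3

i → match
ii → no match — must end with "bc"
iii → no match
iv → match
v → match
vi → no match
vii → no match — must end with "bc"
Total matched: 3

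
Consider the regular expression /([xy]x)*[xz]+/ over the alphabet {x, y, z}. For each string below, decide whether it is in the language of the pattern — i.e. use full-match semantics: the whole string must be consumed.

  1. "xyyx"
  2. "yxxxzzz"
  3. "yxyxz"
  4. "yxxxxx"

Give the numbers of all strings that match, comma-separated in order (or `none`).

2, 3, 4

1 → no match
2 → match
3 → match
4 → match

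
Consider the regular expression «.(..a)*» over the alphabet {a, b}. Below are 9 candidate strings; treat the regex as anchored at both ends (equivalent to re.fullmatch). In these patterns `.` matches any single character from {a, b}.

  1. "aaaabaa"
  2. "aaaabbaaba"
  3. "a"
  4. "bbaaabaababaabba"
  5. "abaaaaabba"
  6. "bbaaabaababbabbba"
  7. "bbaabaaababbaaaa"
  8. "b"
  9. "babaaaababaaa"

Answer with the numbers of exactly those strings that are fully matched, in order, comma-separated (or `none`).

1, 2, 3, 4, 5, 7, 8

1. "aaaabaa" → match
2. "aaaabbaaba" → match
3. "a" → match
4 → match
5. "abaaaaabba" → match
6 → no match
7 → match
8. "b" → match
9 → no match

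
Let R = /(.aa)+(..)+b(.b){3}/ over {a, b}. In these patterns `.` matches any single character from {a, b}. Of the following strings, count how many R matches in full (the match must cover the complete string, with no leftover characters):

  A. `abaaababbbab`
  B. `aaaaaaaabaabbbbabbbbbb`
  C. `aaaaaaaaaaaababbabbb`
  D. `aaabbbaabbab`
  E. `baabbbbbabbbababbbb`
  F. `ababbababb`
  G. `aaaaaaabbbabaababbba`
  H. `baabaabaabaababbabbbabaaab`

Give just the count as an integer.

0

A → no match
B → no match
C → no match
D → no match
E → no match
F → no match
G → no match — must end with `b`
H → no match
Total matched: 0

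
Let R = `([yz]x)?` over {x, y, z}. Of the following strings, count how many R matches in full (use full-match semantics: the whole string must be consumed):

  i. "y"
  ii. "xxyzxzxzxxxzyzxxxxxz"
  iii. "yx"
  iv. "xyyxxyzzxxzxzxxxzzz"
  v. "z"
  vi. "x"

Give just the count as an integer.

1

i → no match
ii → no match
iii → match
iv → no match
v → no match
vi → no match
Total matched: 1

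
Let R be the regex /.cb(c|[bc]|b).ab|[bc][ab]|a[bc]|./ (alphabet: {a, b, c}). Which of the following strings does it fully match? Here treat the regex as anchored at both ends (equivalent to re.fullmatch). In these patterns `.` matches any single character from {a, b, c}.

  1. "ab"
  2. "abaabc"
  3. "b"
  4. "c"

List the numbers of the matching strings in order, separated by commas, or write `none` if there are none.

1, 3, 4

1 → match
2 → no match
3 → match
4 → match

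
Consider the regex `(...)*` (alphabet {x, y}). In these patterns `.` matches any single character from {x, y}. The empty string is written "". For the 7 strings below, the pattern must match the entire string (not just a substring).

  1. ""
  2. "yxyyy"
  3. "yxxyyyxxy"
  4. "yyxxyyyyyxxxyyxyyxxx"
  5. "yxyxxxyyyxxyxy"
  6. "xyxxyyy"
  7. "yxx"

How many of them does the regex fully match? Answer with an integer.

1 → match
2 → no match
3 → match
4 → no match
5 → no match
6 → no match
7 → match
Total matched: 3

3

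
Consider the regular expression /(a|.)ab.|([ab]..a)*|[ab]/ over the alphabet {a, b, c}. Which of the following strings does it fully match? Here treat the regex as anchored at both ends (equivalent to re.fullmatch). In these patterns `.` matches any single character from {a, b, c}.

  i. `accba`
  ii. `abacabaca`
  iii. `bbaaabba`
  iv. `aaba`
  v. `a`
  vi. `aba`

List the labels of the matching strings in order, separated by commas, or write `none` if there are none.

i. `accba` → no match
ii. `abacabaca` → no match
iii. `bbaaabba` → match
iv. `aaba` → match
v. `a` → match
vi. `aba` → no match

iii, iv, v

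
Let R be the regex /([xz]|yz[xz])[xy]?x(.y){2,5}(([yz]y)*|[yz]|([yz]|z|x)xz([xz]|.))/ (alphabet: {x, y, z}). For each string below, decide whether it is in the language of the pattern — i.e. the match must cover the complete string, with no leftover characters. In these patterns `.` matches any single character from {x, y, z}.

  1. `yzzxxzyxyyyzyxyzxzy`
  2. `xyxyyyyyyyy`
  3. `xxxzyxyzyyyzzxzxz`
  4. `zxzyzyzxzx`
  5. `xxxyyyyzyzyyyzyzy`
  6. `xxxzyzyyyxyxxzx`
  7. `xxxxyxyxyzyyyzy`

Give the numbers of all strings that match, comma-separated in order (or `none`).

1, 2, 4, 5, 6, 7

1 → match
2 → match
3 → no match
4 → match
5 → match
6 → match
7 → match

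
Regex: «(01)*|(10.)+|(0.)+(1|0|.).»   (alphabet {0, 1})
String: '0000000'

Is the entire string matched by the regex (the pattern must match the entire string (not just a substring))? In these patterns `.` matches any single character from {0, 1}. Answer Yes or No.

No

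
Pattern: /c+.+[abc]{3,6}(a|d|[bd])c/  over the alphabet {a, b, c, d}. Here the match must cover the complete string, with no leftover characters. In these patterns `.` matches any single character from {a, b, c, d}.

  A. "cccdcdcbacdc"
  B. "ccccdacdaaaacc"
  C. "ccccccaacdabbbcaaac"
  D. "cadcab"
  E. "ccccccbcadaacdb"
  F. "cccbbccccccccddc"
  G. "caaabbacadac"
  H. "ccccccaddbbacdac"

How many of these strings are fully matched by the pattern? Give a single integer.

2

A. "cccdcdcbacdc" → match
B → no match
C → match
D. "cadcab" → no match — must end with "c"
E → no match — must end with "c"
F → no match
G. "caaabbacadac" → no match
H → no match
Total matched: 2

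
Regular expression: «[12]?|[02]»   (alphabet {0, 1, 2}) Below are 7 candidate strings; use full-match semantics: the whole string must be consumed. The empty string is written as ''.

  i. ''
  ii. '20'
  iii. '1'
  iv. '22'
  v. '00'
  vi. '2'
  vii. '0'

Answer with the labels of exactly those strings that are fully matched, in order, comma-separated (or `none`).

i → match
ii → no match
iii → match
iv → no match
v → no match
vi → match
vii → match

i, iii, vi, vii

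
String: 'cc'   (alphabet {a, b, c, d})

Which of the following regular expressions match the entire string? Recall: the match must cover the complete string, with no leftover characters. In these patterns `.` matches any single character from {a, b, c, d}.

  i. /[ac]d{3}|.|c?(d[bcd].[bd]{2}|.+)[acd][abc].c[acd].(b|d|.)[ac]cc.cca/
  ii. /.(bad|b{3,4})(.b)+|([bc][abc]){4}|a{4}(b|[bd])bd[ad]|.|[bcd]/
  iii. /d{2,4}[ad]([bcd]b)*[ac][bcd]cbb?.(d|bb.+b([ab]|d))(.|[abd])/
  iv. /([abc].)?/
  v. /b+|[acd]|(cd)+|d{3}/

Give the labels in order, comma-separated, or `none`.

iv

i → no match
ii → no match
iii → no match — must start with 'd'
iv → match
v → no match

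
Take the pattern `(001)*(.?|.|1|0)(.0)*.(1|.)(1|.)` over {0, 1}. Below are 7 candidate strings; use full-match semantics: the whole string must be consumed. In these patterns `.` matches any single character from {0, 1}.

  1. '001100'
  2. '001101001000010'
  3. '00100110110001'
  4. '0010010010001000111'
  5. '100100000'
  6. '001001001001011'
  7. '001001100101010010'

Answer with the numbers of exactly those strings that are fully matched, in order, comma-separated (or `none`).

1 → match
2 → no match
3 → no match
4 → match
5 → no match
6 → match
7 → match

1, 4, 6, 7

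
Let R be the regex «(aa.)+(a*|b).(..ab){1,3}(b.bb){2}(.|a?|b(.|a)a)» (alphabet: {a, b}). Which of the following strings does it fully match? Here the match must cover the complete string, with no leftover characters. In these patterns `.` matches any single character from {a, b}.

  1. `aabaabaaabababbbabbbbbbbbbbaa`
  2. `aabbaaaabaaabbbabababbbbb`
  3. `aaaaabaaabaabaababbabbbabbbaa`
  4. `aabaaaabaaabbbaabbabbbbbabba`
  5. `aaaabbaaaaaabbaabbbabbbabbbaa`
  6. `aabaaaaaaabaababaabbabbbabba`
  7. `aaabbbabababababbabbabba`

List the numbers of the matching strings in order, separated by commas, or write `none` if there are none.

1 → match
2 → no match
3 → no match
4 → no match
5 → no match
6 → no match
7 → no match

1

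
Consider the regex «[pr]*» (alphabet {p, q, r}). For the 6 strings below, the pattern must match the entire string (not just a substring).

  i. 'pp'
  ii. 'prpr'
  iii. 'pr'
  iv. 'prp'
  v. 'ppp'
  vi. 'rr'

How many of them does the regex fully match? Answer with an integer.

i. 'pp' → match
ii. 'prpr' → match
iii. 'pr' → match
iv. 'prp' → match
v. 'ppp' → match
vi. 'rr' → match
Total matched: 6

6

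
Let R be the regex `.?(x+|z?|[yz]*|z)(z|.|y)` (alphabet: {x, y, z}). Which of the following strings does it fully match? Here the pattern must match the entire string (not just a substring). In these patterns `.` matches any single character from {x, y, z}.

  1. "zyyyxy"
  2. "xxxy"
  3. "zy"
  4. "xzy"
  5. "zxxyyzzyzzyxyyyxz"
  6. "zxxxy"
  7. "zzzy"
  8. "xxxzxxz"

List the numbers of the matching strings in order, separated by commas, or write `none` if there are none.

1 → no match
2 → match
3 → match
4 → match
5 → no match
6 → match
7 → match
8 → no match

2, 3, 4, 6, 7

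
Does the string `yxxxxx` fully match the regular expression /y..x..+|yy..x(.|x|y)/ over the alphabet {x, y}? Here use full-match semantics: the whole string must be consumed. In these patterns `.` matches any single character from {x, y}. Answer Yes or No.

Yes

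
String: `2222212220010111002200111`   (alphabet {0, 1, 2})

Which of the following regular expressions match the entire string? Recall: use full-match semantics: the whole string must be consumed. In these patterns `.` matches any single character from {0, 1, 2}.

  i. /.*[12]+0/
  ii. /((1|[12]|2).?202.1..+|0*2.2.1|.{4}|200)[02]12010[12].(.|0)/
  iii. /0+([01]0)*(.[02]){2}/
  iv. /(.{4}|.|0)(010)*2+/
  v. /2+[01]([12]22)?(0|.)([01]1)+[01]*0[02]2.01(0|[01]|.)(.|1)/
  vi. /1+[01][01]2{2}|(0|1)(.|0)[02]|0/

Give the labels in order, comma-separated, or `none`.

i → no match — must end with `0`
ii → no match
iii → no match — must start with `0`
iv → no match — must end with `2`
v → match
vi → no match

v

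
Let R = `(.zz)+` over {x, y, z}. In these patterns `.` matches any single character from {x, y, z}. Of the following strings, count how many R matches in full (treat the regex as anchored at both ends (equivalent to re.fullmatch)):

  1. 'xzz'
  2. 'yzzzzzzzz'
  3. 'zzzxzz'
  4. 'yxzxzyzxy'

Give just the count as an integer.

1 → match
2 → match
3 → match
4 → no match — must end with 'zz'
Total matched: 3

3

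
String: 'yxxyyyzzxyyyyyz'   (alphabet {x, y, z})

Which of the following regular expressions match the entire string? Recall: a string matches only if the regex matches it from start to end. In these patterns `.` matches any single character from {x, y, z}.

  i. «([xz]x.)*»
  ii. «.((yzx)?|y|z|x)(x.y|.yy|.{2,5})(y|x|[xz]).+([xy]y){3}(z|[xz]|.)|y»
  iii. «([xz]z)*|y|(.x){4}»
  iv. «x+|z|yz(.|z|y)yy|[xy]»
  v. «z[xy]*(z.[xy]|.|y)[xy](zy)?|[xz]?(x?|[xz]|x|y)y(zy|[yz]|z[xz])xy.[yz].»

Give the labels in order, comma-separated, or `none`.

i → no match
ii → match
iii → no match
iv → no match
v → no match

ii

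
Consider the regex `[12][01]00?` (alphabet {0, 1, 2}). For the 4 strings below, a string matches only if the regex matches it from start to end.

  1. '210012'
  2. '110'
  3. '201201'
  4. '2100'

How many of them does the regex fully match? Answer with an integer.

2

1 → no match
2 → match
3 → no match
4 → match
Total matched: 2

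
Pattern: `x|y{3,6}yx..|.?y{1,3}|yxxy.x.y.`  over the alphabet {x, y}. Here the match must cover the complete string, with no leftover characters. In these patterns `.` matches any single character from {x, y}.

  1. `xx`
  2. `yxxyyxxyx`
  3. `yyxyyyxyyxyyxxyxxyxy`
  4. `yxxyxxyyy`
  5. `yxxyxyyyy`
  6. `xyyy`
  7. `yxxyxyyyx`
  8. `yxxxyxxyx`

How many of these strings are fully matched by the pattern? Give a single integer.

3

1 → no match
2 → match
3 → no match
4 → match
5 → no match
6 → match
7 → no match
8 → no match
Total matched: 3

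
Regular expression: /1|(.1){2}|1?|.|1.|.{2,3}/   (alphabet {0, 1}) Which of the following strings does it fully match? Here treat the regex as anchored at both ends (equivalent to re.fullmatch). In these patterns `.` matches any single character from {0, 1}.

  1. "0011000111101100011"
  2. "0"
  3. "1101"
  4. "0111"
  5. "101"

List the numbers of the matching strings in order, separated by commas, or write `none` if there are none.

2, 3, 4, 5

1 → no match
2 → match
3 → match
4 → match
5 → match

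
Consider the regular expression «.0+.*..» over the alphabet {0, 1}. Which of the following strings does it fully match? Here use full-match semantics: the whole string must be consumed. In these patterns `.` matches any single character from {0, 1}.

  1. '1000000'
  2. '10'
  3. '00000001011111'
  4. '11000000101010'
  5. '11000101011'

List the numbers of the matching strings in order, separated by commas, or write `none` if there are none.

1, 3

1 → match
2 → no match
3 → match
4 → no match
5 → no match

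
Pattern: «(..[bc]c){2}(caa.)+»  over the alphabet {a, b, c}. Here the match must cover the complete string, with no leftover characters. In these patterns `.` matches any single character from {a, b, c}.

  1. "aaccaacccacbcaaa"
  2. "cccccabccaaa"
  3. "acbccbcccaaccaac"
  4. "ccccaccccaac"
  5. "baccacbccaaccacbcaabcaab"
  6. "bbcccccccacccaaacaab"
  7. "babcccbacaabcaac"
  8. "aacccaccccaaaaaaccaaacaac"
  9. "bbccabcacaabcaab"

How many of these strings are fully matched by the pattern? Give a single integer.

3

1 → no match
2 → match
3 → match
4 → match
5 → no match
6 → no match
7 → no match
8 → no match
9 → no match
Total matched: 3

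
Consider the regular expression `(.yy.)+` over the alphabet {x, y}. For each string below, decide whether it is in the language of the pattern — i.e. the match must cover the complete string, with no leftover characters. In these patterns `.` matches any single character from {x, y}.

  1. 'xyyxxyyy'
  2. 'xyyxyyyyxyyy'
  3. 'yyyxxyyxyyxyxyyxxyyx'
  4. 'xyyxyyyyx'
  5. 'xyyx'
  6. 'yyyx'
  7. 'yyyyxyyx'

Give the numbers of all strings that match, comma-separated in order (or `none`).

1, 2, 5, 6, 7

1 → match
2 → match
3 → no match
4 → no match
5 → match
6 → match
7 → match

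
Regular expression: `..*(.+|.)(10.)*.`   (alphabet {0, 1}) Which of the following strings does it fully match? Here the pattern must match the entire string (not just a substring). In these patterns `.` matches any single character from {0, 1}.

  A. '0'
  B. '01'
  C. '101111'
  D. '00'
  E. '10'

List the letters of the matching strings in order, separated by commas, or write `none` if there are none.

A. '0' → no match
B. '01' → no match
C. '101111' → match
D. '00' → no match
E. '10' → no match

C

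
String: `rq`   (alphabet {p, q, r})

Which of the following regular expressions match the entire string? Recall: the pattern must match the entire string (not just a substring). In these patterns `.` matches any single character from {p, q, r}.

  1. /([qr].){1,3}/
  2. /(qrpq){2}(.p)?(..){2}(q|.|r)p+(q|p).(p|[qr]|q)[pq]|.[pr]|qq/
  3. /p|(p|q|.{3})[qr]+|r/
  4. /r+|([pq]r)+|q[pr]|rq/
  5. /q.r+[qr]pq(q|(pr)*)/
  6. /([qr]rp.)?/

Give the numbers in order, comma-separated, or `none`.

1 → match
2 → no match
3 → no match
4 → match
5 → no match — must start with `q`
6 → no match

1, 4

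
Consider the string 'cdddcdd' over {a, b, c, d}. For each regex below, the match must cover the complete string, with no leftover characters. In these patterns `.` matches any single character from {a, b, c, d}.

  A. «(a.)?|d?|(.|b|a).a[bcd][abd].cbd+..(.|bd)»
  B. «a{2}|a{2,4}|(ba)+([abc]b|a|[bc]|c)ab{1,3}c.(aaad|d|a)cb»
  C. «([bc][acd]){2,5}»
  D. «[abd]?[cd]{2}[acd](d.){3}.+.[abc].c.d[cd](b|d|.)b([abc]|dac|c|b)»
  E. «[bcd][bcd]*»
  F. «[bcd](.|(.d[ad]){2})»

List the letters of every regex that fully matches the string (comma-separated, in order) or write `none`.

E, F

A → no match
B → no match
C → no match
D → no match
E → match
F → match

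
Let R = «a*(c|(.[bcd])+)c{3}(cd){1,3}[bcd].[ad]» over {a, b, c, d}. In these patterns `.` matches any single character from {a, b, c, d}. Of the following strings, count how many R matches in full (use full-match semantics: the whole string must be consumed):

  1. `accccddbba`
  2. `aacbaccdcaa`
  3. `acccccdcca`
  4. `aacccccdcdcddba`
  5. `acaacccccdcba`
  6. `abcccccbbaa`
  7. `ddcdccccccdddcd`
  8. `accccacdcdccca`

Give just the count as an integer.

1 → no match
2 → no match
3 → match
4 → match
5 → no match
6 → no match
7 → no match
8 → no match
Total matched: 2

2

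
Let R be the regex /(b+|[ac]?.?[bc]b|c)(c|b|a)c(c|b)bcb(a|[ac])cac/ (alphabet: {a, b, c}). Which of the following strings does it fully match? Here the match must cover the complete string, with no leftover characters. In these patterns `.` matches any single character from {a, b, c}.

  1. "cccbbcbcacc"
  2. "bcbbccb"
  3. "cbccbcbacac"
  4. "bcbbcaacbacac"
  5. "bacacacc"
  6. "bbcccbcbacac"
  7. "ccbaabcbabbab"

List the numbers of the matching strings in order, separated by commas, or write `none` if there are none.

1 → no match — must end with "cac"
2 → no match — must end with "cac"
3 → match
4 → no match
5 → no match — must end with "cac"
6 → match
7 → no match — must end with "cac"

3, 6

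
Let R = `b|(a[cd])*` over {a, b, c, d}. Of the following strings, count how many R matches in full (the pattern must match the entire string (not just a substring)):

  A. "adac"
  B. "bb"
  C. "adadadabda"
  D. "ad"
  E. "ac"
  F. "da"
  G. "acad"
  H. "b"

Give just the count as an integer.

A → match
B → no match
C → no match
D → match
E → match
F → no match
G → match
H → match
Total matched: 5

5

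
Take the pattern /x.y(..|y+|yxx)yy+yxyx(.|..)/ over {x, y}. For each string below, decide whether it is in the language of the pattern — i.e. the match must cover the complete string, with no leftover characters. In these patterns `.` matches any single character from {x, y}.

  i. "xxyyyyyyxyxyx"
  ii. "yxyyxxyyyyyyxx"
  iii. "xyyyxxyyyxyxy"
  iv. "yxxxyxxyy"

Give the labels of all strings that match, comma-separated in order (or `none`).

i, iii

i → match
ii → no match — must start with "x"
iii → match
iv → no match — must start with "x"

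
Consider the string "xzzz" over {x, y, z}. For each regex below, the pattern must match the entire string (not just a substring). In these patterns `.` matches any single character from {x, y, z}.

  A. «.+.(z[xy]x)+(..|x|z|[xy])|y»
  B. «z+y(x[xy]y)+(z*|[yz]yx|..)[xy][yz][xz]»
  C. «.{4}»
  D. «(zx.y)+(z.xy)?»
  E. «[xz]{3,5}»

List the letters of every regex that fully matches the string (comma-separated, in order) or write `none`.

C, E

A → no match
B → no match — must start with "z"
C → match
D → no match — must start with "zx"
E → match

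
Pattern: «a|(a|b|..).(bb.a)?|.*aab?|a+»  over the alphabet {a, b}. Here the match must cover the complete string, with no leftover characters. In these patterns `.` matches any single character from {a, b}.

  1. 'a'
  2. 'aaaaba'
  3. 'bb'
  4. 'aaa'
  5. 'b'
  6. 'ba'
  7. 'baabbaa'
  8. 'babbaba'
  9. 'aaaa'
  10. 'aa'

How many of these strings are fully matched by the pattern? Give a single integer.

1 → match
2 → no match
3 → match
4 → match
5 → no match
6 → match
7 → match
8 → no match
9 → match
10 → match
Total matched: 7

7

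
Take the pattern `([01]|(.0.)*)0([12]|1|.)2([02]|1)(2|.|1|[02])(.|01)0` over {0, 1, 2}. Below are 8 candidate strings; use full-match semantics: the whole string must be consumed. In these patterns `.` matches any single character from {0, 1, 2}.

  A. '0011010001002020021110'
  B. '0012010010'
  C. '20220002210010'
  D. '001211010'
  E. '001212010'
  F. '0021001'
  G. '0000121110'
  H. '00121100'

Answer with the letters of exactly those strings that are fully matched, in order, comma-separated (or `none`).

A, C, D, E, G, H

A → match
B → no match
C → match
D → match
E → match
F → no match — must end with '0'
G → match
H → match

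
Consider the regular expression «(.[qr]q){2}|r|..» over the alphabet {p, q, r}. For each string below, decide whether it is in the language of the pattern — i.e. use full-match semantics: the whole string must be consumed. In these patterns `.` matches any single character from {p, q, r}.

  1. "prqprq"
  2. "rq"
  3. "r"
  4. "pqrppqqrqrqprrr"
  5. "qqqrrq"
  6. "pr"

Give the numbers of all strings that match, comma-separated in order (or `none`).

1, 2, 3, 5, 6

1 → match
2 → match
3 → match
4 → no match
5 → match
6 → match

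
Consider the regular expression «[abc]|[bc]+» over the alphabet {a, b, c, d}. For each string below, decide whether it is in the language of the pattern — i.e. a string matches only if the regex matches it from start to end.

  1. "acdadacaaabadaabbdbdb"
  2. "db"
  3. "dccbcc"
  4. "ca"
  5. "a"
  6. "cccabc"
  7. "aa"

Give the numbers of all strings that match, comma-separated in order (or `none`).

5

1 → no match
2. "db" → no match
3. "dccbcc" → no match
4. "ca" → no match
5. "a" → match
6. "cccabc" → no match
7. "aa" → no match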